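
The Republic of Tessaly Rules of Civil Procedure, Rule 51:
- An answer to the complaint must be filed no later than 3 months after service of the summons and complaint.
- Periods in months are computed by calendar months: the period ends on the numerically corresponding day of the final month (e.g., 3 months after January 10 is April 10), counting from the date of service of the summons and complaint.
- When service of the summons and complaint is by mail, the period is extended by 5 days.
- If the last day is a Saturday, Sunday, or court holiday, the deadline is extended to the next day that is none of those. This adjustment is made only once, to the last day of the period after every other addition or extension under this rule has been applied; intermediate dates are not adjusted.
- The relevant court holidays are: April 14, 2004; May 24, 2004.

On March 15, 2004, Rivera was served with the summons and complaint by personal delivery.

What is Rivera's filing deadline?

3 months after March 15, 2004 is June 15, 2004.
Service was not by mail, so no mail extension applies.
June 15, 2004 is a Tuesday and not a court holiday, so no extension applies.

June 15, 2004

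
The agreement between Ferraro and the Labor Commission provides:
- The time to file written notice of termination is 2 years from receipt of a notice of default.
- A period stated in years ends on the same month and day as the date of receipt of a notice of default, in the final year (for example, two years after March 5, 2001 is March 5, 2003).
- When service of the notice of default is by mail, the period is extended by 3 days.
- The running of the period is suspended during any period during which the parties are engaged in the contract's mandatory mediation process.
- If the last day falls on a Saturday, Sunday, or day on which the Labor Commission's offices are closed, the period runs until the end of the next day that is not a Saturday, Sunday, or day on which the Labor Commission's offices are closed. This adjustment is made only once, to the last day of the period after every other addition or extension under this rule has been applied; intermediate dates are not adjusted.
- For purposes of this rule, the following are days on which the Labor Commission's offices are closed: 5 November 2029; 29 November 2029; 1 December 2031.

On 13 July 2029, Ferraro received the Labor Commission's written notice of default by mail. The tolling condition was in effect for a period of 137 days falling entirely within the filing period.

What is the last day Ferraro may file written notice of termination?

December 2, 2031

2 years after 13 July 2029 is July 13, 2031.
Service was by mail, adding 3 days: July 13, 2031 + 3 days = July 16, 2031.
Tolling adds 137 days: July 16, 2031 + 137 days = November 30, 2031.
November 30, 2031 is Sunday; December 1, 2031 is a listed holiday. The next qualifying day is December 2, 2031.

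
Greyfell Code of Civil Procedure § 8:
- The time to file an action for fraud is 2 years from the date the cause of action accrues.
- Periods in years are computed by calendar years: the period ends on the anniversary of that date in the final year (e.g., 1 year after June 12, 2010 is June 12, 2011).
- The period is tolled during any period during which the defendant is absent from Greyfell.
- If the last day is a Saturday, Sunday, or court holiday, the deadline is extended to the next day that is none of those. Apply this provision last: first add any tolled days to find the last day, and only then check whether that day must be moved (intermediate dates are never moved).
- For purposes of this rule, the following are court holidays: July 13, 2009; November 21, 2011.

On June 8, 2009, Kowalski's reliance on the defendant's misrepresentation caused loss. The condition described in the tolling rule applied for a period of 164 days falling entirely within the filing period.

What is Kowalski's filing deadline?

2 years after June 8, 2009 is June 8, 2011.
Tolling adds 164 days: June 8, 2011 + 164 days = November 19, 2011.
November 19, 2011 is Saturday; November 20, 2011 is Sunday; November 21, 2011 is a listed holiday. The next qualifying day is November 22, 2011.

November 22, 2011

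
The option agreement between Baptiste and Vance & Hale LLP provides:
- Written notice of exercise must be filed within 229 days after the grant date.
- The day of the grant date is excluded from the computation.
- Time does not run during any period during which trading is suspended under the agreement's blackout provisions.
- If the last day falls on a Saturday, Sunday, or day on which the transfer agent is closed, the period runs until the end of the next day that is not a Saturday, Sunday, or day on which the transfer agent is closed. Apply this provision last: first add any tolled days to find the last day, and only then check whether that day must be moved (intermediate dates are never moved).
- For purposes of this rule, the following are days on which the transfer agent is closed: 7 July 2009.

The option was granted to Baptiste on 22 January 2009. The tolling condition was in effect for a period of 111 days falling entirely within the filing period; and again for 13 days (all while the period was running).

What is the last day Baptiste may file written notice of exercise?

January 11, 2010

229 days after 22 January 2009 is September 8, 2009.
Tolling adds 111 days: September 8, 2009 + 111 days = December 28, 2009.
Tolling adds 13 days: December 28, 2009 + 13 days = January 10, 2010.
January 10, 2010 is Sunday. The next qualifying day is January 11, 2010.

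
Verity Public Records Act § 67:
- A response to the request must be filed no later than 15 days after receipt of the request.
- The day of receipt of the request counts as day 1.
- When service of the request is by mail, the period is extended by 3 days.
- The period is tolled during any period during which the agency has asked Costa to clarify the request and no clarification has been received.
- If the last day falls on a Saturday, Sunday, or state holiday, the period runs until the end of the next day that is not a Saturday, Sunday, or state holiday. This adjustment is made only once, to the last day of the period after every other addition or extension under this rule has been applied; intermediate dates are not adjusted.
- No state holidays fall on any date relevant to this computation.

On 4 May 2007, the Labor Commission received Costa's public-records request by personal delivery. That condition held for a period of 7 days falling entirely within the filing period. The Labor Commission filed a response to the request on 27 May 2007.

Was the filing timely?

Counting 4 May 2007 as day 1, day 15 is May 18, 2007.
Service was not by mail, so no mail extension applies.
Tolling adds 7 days: May 18, 2007 + 7 days = May 25, 2007.
May 25, 2007 is a Friday and not a state holiday, so no extension applies.
The deadline is May 25, 2007; the filing on May 27, 2007 is after that date.

No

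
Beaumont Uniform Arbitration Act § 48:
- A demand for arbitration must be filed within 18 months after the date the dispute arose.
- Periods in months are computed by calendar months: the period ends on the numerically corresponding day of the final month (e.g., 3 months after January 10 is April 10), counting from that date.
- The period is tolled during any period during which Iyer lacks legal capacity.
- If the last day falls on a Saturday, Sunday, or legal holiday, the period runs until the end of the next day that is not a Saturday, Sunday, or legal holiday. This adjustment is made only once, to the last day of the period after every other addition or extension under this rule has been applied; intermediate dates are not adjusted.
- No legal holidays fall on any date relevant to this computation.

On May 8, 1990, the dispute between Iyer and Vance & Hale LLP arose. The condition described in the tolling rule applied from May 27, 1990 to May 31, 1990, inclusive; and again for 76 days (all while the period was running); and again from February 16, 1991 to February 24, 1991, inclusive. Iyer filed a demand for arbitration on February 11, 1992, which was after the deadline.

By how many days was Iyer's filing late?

18 months after May 8, 1990 is November 8, 1991.
From May 27, 1990 through May 31, 1990 inclusive is 5 days; tolling adds 5 days: November 8, 1991 + 5 days = November 13, 1991.
Tolling adds 76 days: November 13, 1991 + 76 days = January 28, 1992.
From February 16, 1991 through February 24, 1991 inclusive is 9 days; tolling adds 9 days: January 28, 1992 + 9 days = February 6, 1992.
February 6, 1992 is a Thursday and not a legal holiday, so no extension applies.
The deadline is February 6, 1992; from February 6, 1992 to February 11, 1992 is 5 days.

5 days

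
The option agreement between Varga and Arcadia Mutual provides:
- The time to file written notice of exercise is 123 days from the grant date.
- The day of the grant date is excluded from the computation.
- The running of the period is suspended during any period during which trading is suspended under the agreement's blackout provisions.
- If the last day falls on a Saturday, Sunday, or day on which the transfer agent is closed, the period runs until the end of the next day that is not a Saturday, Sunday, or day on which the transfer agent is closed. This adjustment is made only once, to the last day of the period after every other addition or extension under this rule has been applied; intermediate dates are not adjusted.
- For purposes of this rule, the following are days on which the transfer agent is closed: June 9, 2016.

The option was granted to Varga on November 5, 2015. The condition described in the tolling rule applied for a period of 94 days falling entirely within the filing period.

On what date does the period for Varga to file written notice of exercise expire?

123 days after November 5, 2015 is March 7, 2016.
Tolling adds 94 days: March 7, 2016 + 94 days = June 9, 2016.
June 9, 2016 is a listed holiday. The next qualifying day is June 10, 2016.

June 10, 2016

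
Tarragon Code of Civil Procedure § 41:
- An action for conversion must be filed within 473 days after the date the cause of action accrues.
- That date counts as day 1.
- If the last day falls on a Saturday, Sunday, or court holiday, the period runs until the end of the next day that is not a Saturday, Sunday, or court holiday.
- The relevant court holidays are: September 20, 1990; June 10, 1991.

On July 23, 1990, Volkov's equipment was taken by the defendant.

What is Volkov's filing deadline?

Counting July 23, 1990 as day 1, day 473 is November 7, 1991.
November 7, 1991 is a Thursday and not a court holiday, so no extension applies.

November 7, 1991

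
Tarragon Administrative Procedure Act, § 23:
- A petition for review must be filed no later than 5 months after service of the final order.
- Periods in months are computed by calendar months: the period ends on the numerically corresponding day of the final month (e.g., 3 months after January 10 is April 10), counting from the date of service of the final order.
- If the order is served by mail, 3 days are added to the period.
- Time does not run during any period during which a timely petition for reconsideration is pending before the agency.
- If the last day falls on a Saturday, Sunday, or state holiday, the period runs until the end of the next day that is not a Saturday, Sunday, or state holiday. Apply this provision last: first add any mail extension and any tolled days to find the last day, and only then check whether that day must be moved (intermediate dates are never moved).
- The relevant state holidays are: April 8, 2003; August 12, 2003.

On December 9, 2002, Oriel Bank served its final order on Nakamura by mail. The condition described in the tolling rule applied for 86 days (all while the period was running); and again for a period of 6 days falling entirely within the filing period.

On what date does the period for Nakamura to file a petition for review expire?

August 13, 2003

5 months after December 9, 2002 is May 9, 2003.
Service was by mail, adding 3 days: May 9, 2003 + 3 days = May 12, 2003.
Tolling adds 86 days: May 12, 2003 + 86 days = August 6, 2003.
Tolling adds 6 days: August 6, 2003 + 6 days = August 12, 2003.
August 12, 2003 is a listed holiday. The next qualifying day is August 13, 2003.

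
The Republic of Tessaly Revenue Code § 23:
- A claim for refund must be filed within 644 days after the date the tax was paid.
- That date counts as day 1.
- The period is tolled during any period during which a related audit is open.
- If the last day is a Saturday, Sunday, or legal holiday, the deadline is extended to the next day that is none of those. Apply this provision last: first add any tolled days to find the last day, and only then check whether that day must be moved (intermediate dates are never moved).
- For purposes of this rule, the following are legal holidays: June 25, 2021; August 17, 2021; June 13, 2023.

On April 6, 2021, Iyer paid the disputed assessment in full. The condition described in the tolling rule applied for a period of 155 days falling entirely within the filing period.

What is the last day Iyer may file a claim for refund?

June 14, 2023

Counting April 6, 2021 as day 1, day 644 is January 9, 2023.
Tolling adds 155 days: January 9, 2023 + 155 days = June 13, 2023.
June 13, 2023 is a listed holiday. The next qualifying day is June 14, 2023.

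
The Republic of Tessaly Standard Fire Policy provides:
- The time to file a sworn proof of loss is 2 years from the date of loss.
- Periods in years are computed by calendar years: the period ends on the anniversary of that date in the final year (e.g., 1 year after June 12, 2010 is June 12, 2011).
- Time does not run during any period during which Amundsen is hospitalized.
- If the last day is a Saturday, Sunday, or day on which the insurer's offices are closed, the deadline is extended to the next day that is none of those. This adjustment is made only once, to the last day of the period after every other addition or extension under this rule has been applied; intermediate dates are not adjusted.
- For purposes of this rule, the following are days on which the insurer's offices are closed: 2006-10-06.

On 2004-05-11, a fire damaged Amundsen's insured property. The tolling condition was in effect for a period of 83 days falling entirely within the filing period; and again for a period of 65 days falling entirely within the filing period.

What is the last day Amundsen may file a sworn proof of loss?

2 years after 2004-05-11 is May 11, 2006.
Tolling adds 83 days: May 11, 2006 + 83 days = August 2, 2006.
Tolling adds 65 days: August 2, 2006 + 65 days = October 6, 2006.
October 6, 2006 is a listed holiday; October 7, 2006 is Saturday; October 8, 2006 is Sunday. The next qualifying day is October 9, 2006.

October 9, 2006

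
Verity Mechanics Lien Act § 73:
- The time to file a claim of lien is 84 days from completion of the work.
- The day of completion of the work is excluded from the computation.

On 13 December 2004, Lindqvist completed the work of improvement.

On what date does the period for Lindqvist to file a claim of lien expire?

March 7, 2005

84 days after 13 December 2004 is March 7, 2005.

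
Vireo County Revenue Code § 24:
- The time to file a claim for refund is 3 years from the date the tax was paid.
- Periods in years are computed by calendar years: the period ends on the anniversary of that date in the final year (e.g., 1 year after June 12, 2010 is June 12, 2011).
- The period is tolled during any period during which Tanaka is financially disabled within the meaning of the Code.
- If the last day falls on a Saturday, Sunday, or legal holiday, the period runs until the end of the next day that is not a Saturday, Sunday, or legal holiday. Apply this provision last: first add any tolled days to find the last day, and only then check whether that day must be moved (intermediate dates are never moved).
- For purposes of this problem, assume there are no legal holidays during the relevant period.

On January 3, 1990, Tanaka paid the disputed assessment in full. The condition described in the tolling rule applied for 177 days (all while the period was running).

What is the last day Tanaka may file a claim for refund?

3 years after January 3, 1990 is January 3, 1993.
Tolling adds 177 days: January 3, 1993 + 177 days = June 29, 1993.
June 29, 1993 is a Tuesday and not a legal holiday, so no extension applies.

June 29, 1993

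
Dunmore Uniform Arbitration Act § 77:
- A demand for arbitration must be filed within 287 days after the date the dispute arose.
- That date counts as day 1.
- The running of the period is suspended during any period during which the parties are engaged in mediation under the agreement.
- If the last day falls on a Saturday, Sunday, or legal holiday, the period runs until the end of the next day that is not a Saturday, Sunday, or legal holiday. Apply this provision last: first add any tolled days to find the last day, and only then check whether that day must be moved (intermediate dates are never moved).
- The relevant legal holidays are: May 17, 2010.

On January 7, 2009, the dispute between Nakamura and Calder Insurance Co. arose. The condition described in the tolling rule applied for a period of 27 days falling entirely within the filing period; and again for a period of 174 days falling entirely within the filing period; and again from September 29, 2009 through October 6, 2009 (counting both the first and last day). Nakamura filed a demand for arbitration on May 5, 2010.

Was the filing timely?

Yes

Counting January 7, 2009 as day 1, day 287 is October 20, 2009.
Tolling adds 27 days: October 20, 2009 + 27 days = November 16, 2009.
Tolling adds 174 days: November 16, 2009 + 174 days = May 9, 2010.
From September 29, 2009 through October 6, 2009 inclusive is 8 days; tolling adds 8 days: May 9, 2010 + 8 days = May 17, 2010.
May 17, 2010 is a listed holiday. The next qualifying day is May 18, 2010.
The deadline is May 18, 2010; the filing on May 5, 2010 is on or before that date.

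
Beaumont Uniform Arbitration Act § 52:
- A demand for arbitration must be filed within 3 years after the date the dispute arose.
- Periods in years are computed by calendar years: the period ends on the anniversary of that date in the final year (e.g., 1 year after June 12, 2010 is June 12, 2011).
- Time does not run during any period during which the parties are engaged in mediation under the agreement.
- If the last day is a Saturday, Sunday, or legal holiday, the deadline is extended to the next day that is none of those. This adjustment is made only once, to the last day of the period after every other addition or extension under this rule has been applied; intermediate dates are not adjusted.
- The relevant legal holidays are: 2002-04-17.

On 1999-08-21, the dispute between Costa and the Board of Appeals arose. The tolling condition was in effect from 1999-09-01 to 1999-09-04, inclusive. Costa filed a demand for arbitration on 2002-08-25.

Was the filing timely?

Yes

3 years after 1999-08-21 is August 21, 2002.
From September 1, 1999 through September 4, 1999 inclusive is 4 days; tolling adds 4 days: August 21, 2002 + 4 days = August 25, 2002.
August 25, 2002 is Sunday. The next qualifying day is August 26, 2002.
The deadline is August 26, 2002; the filing on August 25, 2002 is on or before that date.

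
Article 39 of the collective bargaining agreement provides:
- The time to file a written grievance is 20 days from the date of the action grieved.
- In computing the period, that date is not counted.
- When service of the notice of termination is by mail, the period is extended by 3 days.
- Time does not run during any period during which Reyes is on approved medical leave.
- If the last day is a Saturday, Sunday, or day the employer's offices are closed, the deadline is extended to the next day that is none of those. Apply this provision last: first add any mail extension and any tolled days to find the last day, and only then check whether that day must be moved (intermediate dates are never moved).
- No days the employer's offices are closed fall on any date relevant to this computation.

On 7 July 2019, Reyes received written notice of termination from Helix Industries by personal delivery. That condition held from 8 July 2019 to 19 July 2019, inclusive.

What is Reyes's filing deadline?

August 8, 2019

20 days after 7 July 2019 is July 27, 2019.
Service was not by mail, so no mail extension applies.
From July 8, 2019 through July 19, 2019 inclusive is 12 days; tolling adds 12 days: July 27, 2019 + 12 days = August 8, 2019.
August 8, 2019 is a Thursday and not a day the employer's offices are closed, so no extension applies.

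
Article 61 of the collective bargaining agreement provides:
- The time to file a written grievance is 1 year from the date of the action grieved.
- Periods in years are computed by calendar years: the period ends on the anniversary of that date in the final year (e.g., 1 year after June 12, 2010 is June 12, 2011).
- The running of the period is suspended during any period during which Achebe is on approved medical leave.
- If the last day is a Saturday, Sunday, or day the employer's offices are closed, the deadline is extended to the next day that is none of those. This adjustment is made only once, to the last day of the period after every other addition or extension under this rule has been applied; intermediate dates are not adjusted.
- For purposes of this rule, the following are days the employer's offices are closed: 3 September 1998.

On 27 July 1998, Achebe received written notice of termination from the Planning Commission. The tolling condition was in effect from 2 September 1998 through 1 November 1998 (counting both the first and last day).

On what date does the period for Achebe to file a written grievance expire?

1 year after 27 July 1998 is July 27, 1999.
From September 2, 1998 through November 1, 1998 inclusive is 61 days; tolling adds 61 days: July 27, 1999 + 61 days = September 26, 1999.
September 26, 1999 is Sunday. The next qualifying day is September 27, 1999.

September 27, 1999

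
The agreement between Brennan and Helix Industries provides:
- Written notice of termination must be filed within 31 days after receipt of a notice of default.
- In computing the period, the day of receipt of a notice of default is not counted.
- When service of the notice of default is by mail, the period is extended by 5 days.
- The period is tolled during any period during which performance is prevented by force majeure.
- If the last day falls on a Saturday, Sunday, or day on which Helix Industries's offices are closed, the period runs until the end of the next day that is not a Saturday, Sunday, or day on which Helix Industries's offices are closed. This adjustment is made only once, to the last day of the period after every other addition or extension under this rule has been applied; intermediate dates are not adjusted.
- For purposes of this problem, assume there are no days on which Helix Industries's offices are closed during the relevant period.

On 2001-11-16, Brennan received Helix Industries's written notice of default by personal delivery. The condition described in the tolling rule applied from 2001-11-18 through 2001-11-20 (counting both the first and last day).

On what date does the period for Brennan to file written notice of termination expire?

31 days after 2001-11-16 is December 17, 2001.
Service was not by mail, so no mail extension applies.
From November 18, 2001 through November 20, 2001 inclusive is 3 days; tolling adds 3 days: December 17, 2001 + 3 days = December 20, 2001.
December 20, 2001 is a Thursday and not a day on which Helix Industries's offices are closed, so no extension applies.

December 20, 2001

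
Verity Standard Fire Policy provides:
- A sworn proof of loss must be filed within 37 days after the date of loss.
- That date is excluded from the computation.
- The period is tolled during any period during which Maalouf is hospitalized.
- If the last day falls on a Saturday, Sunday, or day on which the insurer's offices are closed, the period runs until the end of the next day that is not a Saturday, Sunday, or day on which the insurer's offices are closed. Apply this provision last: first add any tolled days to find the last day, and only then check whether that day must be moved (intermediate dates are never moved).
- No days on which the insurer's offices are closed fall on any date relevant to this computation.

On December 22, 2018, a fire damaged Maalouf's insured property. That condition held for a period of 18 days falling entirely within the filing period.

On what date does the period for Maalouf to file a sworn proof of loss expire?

37 days after December 22, 2018 is January 28, 2019.
Tolling adds 18 days: January 28, 2019 + 18 days = February 15, 2019.
February 15, 2019 is a Friday and not a day on which the insurer's offices are closed, so no extension applies.

February 15, 2019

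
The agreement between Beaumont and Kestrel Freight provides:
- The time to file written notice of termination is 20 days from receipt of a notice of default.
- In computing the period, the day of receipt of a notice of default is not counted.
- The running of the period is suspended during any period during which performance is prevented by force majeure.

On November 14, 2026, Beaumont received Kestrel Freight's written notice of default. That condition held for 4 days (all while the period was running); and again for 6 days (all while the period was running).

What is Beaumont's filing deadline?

20 days after November 14, 2026 is December 4, 2026.
Tolling adds 4 days: December 4, 2026 + 4 days = December 8, 2026.
Tolling adds 6 days: December 8, 2026 + 6 days = December 14, 2026.

December 14, 2026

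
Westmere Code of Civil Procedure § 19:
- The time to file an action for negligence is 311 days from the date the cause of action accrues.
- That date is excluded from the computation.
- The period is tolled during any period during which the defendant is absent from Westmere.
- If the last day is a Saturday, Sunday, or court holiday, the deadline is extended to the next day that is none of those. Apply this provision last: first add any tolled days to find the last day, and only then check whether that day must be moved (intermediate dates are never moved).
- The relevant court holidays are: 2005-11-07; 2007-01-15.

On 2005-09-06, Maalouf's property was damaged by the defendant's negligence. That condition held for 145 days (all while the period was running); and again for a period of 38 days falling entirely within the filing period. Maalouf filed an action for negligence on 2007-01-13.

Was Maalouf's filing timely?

311 days after 2005-09-06 is July 14, 2006.
Tolling adds 145 days: July 14, 2006 + 145 days = December 6, 2006.
Tolling adds 38 days: December 6, 2006 + 38 days = January 13, 2007.
January 13, 2007 is Saturday; January 14, 2007 is Sunday; January 15, 2007 is a listed holiday. The next qualifying day is January 16, 2007.
The deadline is January 16, 2007; the filing on January 13, 2007 is on or before that date.

Yes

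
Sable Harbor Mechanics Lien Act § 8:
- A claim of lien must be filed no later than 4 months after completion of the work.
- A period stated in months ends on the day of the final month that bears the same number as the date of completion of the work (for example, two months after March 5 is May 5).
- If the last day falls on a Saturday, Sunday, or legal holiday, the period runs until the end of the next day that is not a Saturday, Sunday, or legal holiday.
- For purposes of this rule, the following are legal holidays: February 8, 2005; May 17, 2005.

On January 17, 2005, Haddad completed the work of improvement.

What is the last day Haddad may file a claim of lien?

May 18, 2005

4 months after January 17, 2005 is May 17, 2005.
May 17, 2005 is a listed holiday. The next qualifying day is May 18, 2005.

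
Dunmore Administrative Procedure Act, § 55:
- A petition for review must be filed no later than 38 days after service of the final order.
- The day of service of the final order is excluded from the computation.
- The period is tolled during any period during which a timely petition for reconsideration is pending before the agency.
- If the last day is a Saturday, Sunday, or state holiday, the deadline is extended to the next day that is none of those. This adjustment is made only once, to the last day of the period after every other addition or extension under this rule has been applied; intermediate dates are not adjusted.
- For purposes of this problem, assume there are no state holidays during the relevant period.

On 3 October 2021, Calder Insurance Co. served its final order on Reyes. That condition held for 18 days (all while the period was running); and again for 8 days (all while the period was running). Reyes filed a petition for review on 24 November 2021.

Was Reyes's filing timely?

38 days after 3 October 2021 is November 10, 2021.
Tolling adds 18 days: November 10, 2021 + 18 days = November 28, 2021.
Tolling adds 8 days: November 28, 2021 + 8 days = December 6, 2021.
December 6, 2021 is a Monday and not a state holiday, so no extension applies.
The deadline is December 6, 2021; the filing on November 24, 2021 is on or before that date.

Yes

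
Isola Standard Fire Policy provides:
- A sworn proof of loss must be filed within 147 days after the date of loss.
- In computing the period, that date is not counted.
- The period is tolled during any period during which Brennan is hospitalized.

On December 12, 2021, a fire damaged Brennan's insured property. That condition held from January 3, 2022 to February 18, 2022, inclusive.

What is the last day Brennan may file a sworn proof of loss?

June 24, 2022

147 days after December 12, 2021 is May 8, 2022.
From January 3, 2022 through February 18, 2022 inclusive is 47 days; tolling adds 47 days: May 8, 2022 + 47 days = June 24, 2022.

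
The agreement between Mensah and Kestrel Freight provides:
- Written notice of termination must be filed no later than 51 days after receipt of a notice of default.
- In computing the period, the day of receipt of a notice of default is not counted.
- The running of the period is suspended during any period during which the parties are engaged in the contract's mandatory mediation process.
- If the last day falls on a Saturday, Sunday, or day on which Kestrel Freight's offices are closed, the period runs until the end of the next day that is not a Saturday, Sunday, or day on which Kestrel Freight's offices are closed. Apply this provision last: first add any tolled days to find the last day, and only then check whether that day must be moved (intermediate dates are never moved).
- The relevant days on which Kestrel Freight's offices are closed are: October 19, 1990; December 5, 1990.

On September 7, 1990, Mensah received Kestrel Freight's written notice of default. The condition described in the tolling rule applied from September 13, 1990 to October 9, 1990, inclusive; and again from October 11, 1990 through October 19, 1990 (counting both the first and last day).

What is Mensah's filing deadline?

51 days after September 7, 1990 is October 28, 1990.
From September 13, 1990 through October 9, 1990 inclusive is 27 days; tolling adds 27 days: October 28, 1990 + 27 days = November 24, 1990.
From October 11, 1990 through October 19, 1990 inclusive is 9 days; tolling adds 9 days: November 24, 1990 + 9 days = December 3, 1990.
December 3, 1990 is a Monday and not a day on which Kestrel Freight's offices are closed, so no extension applies.

December 3, 1990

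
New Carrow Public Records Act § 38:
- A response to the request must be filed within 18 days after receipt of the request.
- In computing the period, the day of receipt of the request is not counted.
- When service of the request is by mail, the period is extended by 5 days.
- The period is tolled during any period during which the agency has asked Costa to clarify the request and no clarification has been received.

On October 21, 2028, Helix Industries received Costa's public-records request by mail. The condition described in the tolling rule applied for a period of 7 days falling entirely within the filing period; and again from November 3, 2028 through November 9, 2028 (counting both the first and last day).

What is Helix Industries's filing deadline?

18 days after October 21, 2028 is November 8, 2028.
Service was by mail, adding 5 days: November 8, 2028 + 5 days = November 13, 2028.
Tolling adds 7 days: November 13, 2028 + 7 days = November 20, 2028.
From November 3, 2028 through November 9, 2028 inclusive is 7 days; tolling adds 7 days: November 20, 2028 + 7 days = November 27, 2028.

November 27, 2028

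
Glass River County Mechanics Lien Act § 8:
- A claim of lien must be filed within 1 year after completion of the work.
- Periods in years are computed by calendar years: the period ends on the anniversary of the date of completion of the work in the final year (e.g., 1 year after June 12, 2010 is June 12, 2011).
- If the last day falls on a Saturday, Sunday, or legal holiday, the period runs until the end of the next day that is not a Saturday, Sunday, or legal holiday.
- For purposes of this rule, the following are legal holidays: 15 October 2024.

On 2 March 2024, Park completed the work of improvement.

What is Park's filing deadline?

1 year after 2 March 2024 is March 2, 2025.
March 2, 2025 is Sunday. The next qualifying day is March 3, 2025.

March 3, 2025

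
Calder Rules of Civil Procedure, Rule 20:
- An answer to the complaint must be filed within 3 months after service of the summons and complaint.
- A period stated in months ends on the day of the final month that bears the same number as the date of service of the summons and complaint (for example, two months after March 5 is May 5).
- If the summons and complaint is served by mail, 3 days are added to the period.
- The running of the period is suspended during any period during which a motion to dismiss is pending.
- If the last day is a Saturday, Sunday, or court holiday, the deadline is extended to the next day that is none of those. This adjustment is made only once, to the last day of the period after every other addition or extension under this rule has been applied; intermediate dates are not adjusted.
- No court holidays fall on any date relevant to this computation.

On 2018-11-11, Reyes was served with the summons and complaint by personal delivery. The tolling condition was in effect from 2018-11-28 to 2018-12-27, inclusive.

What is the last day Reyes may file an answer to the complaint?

3 months after 2018-11-11 is February 11, 2019.
Service was not by mail, so no mail extension applies.
From November 28, 2018 through December 27, 2018 inclusive is 30 days; tolling adds 30 days: February 11, 2019 + 30 days = March 13, 2019.
March 13, 2019 is a Wednesday and not a court holiday, so no extension applies.

March 13, 2019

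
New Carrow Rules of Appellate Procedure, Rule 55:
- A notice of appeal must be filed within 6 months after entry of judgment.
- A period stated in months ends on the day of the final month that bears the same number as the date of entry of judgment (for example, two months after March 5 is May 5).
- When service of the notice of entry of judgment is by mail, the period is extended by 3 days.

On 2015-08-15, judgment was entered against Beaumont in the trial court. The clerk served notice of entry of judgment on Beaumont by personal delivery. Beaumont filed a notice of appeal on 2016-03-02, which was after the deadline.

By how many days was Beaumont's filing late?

16 days

6 months after 2015-08-15 is February 15, 2016.
Service was not by mail, so no mail extension applies.
The deadline is February 15, 2016; from February 15, 2016 to March 2, 2016 is 16 days.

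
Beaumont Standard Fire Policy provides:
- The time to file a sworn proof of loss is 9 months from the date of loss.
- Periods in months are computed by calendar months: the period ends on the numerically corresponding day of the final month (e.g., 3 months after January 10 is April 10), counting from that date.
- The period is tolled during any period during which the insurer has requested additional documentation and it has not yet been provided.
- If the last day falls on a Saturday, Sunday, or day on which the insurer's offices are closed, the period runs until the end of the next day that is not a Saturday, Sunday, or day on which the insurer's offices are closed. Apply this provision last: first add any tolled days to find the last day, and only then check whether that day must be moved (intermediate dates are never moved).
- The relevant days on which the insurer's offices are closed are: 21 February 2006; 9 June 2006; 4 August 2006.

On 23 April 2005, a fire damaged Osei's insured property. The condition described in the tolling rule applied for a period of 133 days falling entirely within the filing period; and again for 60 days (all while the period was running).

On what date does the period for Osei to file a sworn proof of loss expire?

August 7, 2006

9 months after 23 April 2005 is January 23, 2006.
Tolling adds 133 days: January 23, 2006 + 133 days = June 5, 2006.
Tolling adds 60 days: June 5, 2006 + 60 days = August 4, 2006.
August 4, 2006 is a listed holiday; August 5, 2006 is Saturday; August 6, 2006 is Sunday. The next qualifying day is August 7, 2006.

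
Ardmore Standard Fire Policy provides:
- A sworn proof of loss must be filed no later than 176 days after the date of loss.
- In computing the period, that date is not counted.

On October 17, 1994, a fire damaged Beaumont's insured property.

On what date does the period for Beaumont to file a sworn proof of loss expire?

April 11, 1995

176 days after October 17, 1994 is April 11, 1995.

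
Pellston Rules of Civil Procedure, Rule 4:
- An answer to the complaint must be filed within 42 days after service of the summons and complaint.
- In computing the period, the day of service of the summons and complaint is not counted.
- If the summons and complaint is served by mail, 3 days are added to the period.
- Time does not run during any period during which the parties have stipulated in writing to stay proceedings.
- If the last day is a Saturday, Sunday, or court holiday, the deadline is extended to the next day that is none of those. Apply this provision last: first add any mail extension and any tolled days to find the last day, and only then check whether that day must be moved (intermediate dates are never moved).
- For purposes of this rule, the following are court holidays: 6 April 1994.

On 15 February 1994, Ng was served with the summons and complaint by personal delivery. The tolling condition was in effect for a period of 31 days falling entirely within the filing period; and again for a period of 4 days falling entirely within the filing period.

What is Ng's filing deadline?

42 days after 15 February 1994 is March 29, 1994.
Service was not by mail, so no mail extension applies.
Tolling adds 31 days: March 29, 1994 + 31 days = April 29, 1994.
Tolling adds 4 days: April 29, 1994 + 4 days = May 3, 1994.
May 3, 1994 is a Tuesday and not a court holiday, so no extension applies.

May 3, 1994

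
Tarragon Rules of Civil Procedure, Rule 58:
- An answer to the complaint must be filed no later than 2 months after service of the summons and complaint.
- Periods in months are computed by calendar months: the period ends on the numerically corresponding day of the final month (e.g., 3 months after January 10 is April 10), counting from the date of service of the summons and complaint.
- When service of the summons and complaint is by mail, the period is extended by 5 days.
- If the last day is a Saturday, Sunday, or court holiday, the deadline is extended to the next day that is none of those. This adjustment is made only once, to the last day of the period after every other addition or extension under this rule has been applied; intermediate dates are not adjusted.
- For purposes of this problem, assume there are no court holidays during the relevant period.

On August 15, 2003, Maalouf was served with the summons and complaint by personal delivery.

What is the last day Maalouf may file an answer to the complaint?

October 15, 2003

2 months after August 15, 2003 is October 15, 2003.
Service was not by mail, so no mail extension applies.
October 15, 2003 is a Wednesday and not a court holiday, so no extension applies.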